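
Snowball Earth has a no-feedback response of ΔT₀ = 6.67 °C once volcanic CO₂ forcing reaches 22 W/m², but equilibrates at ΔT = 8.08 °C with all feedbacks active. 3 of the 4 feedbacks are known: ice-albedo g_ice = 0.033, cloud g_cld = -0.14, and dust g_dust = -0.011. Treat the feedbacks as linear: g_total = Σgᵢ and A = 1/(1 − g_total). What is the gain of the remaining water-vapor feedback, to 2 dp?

Amplification A = ΔT/ΔT₀ = 8.08/6.67 = 1.211.
Total gain g = 1 − 1/A = 1 − 1/1.211 = 0.1742.
Known gains sum to 0.033 − 0.14 − 0.011 = -0.118.
g_wv = 0.1742 + 0.118 = 0.29.

0.29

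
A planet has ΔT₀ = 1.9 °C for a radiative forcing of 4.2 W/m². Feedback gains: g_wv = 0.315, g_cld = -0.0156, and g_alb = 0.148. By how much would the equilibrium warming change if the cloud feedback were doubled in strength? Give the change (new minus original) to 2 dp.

Original: g = 0.4474, ΔT = 1.9/(1−0.4474) = 3.4383 °C.
With doubled cloud: g' = 0.4318, ΔT' = 1.9/(1−0.4318) = 3.3439 °C.
Change = 3.3439 − 3.4383 = -0.09 °C.

-0.09 °C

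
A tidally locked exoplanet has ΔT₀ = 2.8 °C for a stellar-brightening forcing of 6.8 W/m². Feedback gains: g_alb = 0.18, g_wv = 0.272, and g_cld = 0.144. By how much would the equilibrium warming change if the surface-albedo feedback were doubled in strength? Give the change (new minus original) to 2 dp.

Original: g = 0.596, ΔT = 2.8/(1−0.596) = 6.9307 °C.
With doubled surface-albedo: g' = 0.776, ΔT' = 2.8/(1−0.776) = 12.5000 °C.
Change = 12.5000 − 6.9307 = 5.57 °C.

5.57 °C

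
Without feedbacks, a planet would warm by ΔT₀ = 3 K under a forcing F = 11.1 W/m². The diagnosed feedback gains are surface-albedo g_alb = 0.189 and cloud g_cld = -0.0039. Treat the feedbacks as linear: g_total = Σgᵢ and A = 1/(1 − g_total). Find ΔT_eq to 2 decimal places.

Total gain g = 0.189 − 0.0039 = 0.1851.
Amplification A = 1/(1 − 0.1851) = 1.227.
ΔT = 3 × 1.227 = 3.68 K.

3.68 K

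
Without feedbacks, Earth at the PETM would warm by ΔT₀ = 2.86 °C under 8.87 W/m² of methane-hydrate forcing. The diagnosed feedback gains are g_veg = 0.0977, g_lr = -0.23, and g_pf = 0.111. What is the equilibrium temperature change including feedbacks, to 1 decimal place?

Total gain g = 0.0977 − 0.23 + 0.111 = -0.0213.
Amplification A = 1/(1 + 0.0213) = 0.9791.
ΔT = 2.86 × 0.9791 = 2.8 °C.

2.8 °C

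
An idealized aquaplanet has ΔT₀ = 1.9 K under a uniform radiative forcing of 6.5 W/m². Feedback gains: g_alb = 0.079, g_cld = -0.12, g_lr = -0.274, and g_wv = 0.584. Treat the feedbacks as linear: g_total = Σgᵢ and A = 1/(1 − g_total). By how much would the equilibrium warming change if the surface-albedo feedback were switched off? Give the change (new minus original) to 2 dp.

-0.25 K

Original: g = 0.269, ΔT = 1.9/(1−0.269) = 2.5992 K.
Without surface-albedo: g' = 0.19, ΔT' = 1.9/(1−0.19) = 2.3457 K.
Change = 2.3457 − 2.5992 = -0.25 K.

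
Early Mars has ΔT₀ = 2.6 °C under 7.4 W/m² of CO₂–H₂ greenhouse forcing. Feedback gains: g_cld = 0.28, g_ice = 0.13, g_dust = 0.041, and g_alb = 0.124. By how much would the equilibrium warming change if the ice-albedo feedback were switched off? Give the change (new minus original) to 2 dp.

Original: g = 0.575, ΔT = 2.6/(1−0.575) = 6.1176 °C.
Without ice-albedo: g' = 0.445, ΔT' = 2.6/(1−0.445) = 4.6847 °C.
Change = 4.6847 − 6.1176 = -1.43 °C.

-1.43 °C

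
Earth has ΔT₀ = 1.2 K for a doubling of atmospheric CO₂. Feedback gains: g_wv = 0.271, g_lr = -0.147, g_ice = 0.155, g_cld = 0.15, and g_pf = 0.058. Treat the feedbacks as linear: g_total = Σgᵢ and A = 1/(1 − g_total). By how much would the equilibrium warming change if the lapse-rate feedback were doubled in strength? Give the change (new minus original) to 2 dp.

Original: g = 0.487, ΔT = 1.2/(1−0.487) = 2.3392 K.
With doubled lapse-rate: g' = 0.34, ΔT' = 1.2/(1−0.34) = 1.8182 K.
Change = 1.8182 − 2.3392 = -0.52 K.

-0.52 K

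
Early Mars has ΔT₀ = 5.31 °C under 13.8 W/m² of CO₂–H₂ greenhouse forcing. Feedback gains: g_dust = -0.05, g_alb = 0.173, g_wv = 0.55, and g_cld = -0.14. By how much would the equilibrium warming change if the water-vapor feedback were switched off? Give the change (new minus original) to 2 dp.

-6.15 °C

Original: g = 0.533, ΔT = 5.31/(1−0.533) = 11.3704 °C.
Without water-vapor: g' = -0.017, ΔT' = 5.31/(1+0.017) = 5.2212 °C.
Change = 5.2212 − 11.3704 = -6.15 °C.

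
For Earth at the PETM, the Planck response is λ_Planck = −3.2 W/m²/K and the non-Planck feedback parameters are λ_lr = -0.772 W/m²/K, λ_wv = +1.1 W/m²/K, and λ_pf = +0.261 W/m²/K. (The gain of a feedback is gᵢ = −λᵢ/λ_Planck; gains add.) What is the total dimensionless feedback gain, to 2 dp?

Convert to gains: g_lr = -0.772/3.2 = -0.2412; g_wv = 1.1/3.2 = 0.3438; g_pf = 0.261/3.2 = 0.08156.
Total gain g = 0.18416.

0.18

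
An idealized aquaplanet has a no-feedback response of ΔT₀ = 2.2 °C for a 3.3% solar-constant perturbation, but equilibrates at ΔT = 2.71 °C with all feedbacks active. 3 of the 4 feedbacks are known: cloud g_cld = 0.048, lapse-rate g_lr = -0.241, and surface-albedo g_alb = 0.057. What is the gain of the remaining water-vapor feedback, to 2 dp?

0.32

Amplification A = ΔT/ΔT₀ = 2.71/2.2 = 1.232.
Total gain g = 1 − 1/A = 1 − 1/1.232 = 0.1883.
Known gains sum to 0.048 − 0.241 + 0.057 = -0.136.
g_wv = 0.1883 + 0.136 = 0.32.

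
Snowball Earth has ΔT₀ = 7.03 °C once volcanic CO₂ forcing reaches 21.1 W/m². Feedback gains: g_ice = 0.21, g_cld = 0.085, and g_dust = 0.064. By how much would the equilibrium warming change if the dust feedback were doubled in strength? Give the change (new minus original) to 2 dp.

Original: g = 0.359, ΔT = 7.03/(1−0.359) = 10.9672 °C.
With doubled dust: g' = 0.423, ΔT' = 7.03/(1−0.423) = 12.1837 °C.
Change = 12.1837 − 10.9672 = 1.22 °C.

1.22 °C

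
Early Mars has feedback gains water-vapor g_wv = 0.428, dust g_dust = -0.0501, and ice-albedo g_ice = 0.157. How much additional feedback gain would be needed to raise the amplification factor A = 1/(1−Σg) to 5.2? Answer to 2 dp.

0.27

Current total gain = 0.5349.
Target gain for A = 5.2: g* = 1 − 1/5.2 = 0.8077.
Additional gain needed = 0.8077 − 0.5349 = 0.27.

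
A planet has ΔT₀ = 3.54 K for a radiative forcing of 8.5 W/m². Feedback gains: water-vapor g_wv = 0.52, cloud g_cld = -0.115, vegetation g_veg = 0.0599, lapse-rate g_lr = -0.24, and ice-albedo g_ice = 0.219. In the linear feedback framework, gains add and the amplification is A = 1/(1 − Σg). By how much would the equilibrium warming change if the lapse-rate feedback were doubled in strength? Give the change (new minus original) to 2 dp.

Original: g = 0.4439, ΔT = 3.54/(1−0.4439) = 6.3658 K.
With doubled lapse-rate: g' = 0.2039, ΔT' = 3.54/(1−0.2039) = 4.4467 K.
Change = 4.4467 − 6.3658 = -1.92 K.

-1.92 K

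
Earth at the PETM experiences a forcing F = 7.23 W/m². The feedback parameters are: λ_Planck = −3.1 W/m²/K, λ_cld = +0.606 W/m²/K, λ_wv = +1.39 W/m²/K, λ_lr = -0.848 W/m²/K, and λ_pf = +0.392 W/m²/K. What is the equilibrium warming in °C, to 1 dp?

4.6 °C

Net feedback parameter λ = (−3.1) + (+0.606) + (+1.39) + (-0.848) + (+0.392) = -1.56 W/m²/K.
ΔT = −F/λ = −7.23/(-1.56) = 4.6 °C.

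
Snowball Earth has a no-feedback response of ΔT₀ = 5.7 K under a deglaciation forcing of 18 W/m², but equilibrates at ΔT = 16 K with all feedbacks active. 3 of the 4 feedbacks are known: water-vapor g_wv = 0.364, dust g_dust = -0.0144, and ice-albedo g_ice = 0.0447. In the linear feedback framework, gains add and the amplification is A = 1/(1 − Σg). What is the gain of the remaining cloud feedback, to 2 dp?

Amplification A = ΔT/ΔT₀ = 16/5.7 = 2.807.
Total gain g = 1 − 1/A = 1 − 1/2.807 = 0.6437.
Known gains sum to 0.364 − 0.0144 + 0.0447 = 0.3943.
g_cld = 0.6437 − 0.3943 = 0.25.

0.25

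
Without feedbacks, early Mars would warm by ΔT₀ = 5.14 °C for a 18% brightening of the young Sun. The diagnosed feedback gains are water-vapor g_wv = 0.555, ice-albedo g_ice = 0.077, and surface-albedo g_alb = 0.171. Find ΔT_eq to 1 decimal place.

26.1 °C

Total gain g = 0.555 + 0.077 + 0.171 = 0.803.
Amplification A = 1/(1 − 0.803) = 5.076.
ΔT = 5.14 × 5.076 = 26.1 °C.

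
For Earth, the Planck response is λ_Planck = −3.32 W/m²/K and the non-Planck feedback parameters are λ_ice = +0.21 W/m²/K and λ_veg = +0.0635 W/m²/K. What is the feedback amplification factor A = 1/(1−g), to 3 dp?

1.090

Convert to gains: g_ice = 0.21/3.32 = 0.06325; g_veg = 0.0635/3.32 = 0.01913.
Total gain g = 0.08238.
A = 1/(1 − 0.08238) = 1.090.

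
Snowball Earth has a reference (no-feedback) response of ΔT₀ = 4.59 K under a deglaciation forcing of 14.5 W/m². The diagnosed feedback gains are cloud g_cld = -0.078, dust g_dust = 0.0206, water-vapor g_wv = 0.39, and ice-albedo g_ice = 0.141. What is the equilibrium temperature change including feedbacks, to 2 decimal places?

Total gain g = -0.078 + 0.0206 + 0.39 + 0.141 = 0.4736.
Amplification A = 1/(1 − 0.4736) = 1.9.
ΔT = 4.59 × 1.9 = 8.72 K.

8.72 K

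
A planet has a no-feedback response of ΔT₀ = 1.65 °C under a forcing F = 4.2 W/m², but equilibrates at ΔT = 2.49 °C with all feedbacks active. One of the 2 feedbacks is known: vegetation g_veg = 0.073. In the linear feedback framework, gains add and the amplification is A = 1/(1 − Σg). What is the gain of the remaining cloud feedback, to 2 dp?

0.26

Amplification A = ΔT/ΔT₀ = 2.49/1.65 = 1.509.
Total gain g = 1 − 1/A = 1 − 1/1.509 = 0.3373.
The known gain is 0.073.
g_cld = 0.3373 − 0.073 = 0.26.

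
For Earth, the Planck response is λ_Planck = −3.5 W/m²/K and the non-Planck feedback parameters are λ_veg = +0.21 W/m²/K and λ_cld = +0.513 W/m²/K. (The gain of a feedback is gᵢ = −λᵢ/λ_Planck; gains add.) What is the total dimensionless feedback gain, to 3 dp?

0.207

Convert to gains: g_veg = 0.21/3.5 = 0.06; g_cld = 0.513/3.5 = 0.1466.
Total gain g = 0.2066.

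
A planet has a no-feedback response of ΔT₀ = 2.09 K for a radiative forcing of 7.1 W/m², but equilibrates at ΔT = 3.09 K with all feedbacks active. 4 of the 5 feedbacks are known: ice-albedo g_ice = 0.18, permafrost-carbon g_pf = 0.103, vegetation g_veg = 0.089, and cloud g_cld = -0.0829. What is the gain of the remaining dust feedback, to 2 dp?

Amplification A = ΔT/ΔT₀ = 3.09/2.09 = 1.478.
Total gain g = 1 − 1/A = 1 − 1/1.478 = 0.3234.
Known gains sum to 0.18 + 0.103 + 0.089 − 0.0829 = 0.2891.
g_dust = 0.3234 − 0.2891 = 0.03.

0.03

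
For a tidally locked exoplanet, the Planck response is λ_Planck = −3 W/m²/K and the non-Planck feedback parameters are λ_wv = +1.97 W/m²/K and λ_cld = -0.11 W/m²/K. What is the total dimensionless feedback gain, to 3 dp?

Convert to gains: g_wv = 1.97/3 = 0.6567; g_cld = -0.11/3 = -0.03667.
Total gain g = 0.62003.

0.620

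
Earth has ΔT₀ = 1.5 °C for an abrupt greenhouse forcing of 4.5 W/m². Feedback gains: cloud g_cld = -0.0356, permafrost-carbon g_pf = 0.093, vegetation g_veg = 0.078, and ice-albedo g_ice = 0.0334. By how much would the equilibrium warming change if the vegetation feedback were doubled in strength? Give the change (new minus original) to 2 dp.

Original: g = 0.1688, ΔT = 1.5/(1−0.1688) = 1.8046 °C.
With doubled vegetation: g' = 0.2468, ΔT' = 1.5/(1−0.2468) = 1.9915 °C.
Change = 1.9915 − 1.8046 = 0.19 °C.

0.19 °C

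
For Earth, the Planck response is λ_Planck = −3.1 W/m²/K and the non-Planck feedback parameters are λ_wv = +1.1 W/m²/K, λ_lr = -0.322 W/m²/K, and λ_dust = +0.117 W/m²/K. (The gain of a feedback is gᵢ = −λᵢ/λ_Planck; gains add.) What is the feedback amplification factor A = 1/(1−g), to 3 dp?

Convert to gains: g_wv = 1.1/3.1 = 0.3548; g_lr = -0.322/3.1 = -0.1039; g_dust = 0.117/3.1 = 0.03774.
Total gain g = 0.28864.
A = 1/(1 − 0.28864) = 1.406.

1.406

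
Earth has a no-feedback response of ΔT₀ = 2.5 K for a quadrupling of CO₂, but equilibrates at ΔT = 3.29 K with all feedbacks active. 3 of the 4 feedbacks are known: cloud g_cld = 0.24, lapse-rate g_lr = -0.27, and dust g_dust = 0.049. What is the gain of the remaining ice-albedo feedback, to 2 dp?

Amplification A = ΔT/ΔT₀ = 3.29/2.5 = 1.316.
Total gain g = 1 − 1/A = 1 − 1/1.316 = 0.2401.
Known gains sum to 0.24 − 0.27 + 0.049 = 0.019.
g_ice = 0.2401 − 0.019 = 0.22.

0.22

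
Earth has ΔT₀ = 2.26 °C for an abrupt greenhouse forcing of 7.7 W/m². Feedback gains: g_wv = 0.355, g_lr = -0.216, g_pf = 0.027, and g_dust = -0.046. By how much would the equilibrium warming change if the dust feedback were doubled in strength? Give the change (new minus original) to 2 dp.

-0.13 °C

Original: g = 0.12, ΔT = 2.26/(1−0.12) = 2.5682 °C.
With doubled dust: g' = 0.074, ΔT' = 2.26/(1−0.074) = 2.4406 °C.
Change = 2.4406 − 2.5682 = -0.13 °C.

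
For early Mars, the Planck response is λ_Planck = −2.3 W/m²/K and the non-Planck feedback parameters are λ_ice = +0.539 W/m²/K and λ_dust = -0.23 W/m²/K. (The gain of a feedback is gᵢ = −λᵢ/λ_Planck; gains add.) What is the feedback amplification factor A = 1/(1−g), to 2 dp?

1.16

Convert to gains: g_ice = 0.539/2.3 = 0.2343; g_dust = -0.23/2.3 = -0.1.
Total gain g = 0.1343.
A = 1/(1 − 0.1343) = 1.16.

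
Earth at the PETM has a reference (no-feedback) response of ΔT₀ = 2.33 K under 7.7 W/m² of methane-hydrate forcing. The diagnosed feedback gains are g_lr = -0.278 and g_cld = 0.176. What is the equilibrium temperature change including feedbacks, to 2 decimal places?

2.11 K

Total gain g = -0.278 + 0.176 = -0.102.
Amplification A = 1/(1 + 0.102) = 0.9074.
ΔT = 2.33 × 0.9074 = 2.11 K.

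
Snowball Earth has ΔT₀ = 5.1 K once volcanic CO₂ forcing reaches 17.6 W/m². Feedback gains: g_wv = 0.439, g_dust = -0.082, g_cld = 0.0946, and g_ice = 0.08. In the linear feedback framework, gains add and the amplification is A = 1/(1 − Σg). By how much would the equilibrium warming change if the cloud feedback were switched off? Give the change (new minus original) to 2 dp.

-1.83 K

Original: g = 0.5316, ΔT = 5.1/(1−0.5316) = 10.8881 K.
Without cloud: g' = 0.437, ΔT' = 5.1/(1−0.437) = 9.0586 K.
Change = 9.0586 − 10.8881 = -1.83 K.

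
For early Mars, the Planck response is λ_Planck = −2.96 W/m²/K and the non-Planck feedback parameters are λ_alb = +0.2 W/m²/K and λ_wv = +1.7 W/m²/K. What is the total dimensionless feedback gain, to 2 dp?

0.64

Convert to gains: g_alb = 0.2/2.96 = 0.06757; g_wv = 1.7/2.96 = 0.5743.
Total gain g = 0.64187.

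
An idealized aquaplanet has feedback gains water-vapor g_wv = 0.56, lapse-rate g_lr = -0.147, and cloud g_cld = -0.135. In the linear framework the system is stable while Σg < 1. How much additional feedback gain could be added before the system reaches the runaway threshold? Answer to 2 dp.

Current total gain = 0.56 − 0.147 − 0.135 = 0.278.
Margin to runaway = 1 − 0.278 = 0.72.

0.72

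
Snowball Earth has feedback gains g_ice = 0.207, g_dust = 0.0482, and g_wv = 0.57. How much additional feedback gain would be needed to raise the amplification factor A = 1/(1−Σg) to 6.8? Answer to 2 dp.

0.03

Current total gain = 0.8252.
Target gain for A = 6.8: g* = 1 − 1/6.8 = 0.8529.
Additional gain needed = 0.8529 − 0.8252 = 0.03.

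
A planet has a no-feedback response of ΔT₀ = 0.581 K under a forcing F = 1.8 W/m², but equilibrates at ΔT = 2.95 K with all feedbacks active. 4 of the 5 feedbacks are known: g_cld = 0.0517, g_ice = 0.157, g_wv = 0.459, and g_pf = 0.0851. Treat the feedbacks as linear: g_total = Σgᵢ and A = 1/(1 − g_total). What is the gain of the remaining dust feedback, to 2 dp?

0.05

Amplification A = ΔT/ΔT₀ = 2.95/0.581 = 5.077.
Total gain g = 1 − 1/A = 1 − 1/5.077 = 0.803.
Known gains sum to 0.0517 + 0.157 + 0.459 + 0.0851 = 0.7528.
g_dust = 0.803 − 0.7528 = 0.05.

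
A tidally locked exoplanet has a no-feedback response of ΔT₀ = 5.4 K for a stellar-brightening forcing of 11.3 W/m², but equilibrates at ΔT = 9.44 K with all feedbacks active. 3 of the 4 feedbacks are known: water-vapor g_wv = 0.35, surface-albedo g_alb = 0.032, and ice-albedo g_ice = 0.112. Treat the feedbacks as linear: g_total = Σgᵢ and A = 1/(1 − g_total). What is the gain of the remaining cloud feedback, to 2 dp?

-0.07

Amplification A = ΔT/ΔT₀ = 9.44/5.4 = 1.748.
Total gain g = 1 − 1/A = 1 − 1/1.748 = 0.4279.
Known gains sum to 0.35 + 0.032 + 0.112 = 0.494.
g_cld = 0.4279 − 0.494 = -0.07.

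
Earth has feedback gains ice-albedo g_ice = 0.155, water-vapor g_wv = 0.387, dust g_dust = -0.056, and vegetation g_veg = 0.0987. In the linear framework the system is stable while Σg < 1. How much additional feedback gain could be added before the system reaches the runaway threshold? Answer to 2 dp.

0.42

Current total gain = 0.155 + 0.387 − 0.056 + 0.0987 = 0.5847.
Margin to runaway = 1 − 0.5847 = 0.42.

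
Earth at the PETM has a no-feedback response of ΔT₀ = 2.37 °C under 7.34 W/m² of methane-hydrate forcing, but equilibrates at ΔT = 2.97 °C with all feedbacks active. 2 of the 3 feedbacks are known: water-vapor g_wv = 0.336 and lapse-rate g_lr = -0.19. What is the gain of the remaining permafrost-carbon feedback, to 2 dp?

0.06

Amplification A = ΔT/ΔT₀ = 2.97/2.37 = 1.253.
Total gain g = 1 − 1/A = 1 − 1/1.253 = 0.2019.
Known gains sum to 0.336 − 0.19 = 0.146.
g_pf = 0.2019 − 0.146 = 0.06.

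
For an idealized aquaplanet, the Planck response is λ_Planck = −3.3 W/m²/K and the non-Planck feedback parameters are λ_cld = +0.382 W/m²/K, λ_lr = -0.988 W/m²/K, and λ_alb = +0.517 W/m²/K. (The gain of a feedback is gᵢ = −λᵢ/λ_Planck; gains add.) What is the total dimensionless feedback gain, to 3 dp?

-0.027

Convert to gains: g_cld = 0.382/3.3 = 0.1158; g_lr = -0.988/3.3 = -0.2994; g_alb = 0.517/3.3 = 0.1567.
Total gain g = -0.0269.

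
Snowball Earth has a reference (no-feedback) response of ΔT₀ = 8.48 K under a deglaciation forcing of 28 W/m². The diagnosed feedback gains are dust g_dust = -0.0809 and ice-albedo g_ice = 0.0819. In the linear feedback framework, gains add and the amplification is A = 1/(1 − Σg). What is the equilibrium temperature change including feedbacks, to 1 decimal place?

Total gain g = -0.0809 + 0.0819 = 0.001.
Amplification A = 1/(1 − 0.001) = 1.001.
ΔT = 8.48 × 1.001 = 8.5 K.

8.5 K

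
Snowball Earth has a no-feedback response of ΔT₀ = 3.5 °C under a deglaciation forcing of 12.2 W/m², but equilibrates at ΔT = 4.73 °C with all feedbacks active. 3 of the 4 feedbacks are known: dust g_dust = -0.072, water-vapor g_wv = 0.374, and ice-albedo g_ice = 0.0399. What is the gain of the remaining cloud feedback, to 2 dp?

-0.08

Amplification A = ΔT/ΔT₀ = 4.73/3.5 = 1.351.
Total gain g = 1 − 1/A = 1 − 1/1.351 = 0.2598.
Known gains sum to -0.072 + 0.374 + 0.0399 = 0.3419.
g_cld = 0.2598 − 0.3419 = -0.08.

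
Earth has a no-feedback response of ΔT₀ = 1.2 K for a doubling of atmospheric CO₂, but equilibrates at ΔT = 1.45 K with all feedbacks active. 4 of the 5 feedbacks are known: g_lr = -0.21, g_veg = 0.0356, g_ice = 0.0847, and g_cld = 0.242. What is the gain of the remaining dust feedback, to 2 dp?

Amplification A = ΔT/ΔT₀ = 1.45/1.2 = 1.208.
Total gain g = 1 − 1/A = 1 − 1/1.208 = 0.1722.
Known gains sum to -0.21 + 0.0356 + 0.0847 + 0.242 = 0.1523.
g_dust = 0.1722 − 0.1523 = 0.02.

0.02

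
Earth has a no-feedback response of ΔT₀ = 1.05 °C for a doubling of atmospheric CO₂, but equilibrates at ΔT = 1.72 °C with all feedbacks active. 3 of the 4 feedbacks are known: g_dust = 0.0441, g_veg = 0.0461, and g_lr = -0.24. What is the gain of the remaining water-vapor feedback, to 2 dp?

Amplification A = ΔT/ΔT₀ = 1.72/1.05 = 1.638.
Total gain g = 1 − 1/A = 1 − 1/1.638 = 0.3895.
Known gains sum to 0.0441 + 0.0461 − 0.24 = -0.1498.
g_wv = 0.3895 + 0.1498 = 0.54.

0.54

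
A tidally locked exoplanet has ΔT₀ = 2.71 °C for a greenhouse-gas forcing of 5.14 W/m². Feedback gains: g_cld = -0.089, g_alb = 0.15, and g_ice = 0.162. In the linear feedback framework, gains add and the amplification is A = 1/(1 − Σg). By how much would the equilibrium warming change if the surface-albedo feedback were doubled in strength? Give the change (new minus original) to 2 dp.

0.83 °C

Original: g = 0.223, ΔT = 2.71/(1−0.223) = 3.4878 °C.
With doubled surface-albedo: g' = 0.373, ΔT' = 2.71/(1−0.373) = 4.3222 °C.
Change = 4.3222 − 3.4878 = 0.83 °C.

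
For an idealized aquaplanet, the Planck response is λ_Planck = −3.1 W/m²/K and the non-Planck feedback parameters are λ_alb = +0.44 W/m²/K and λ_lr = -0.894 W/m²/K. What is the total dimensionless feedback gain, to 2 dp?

Convert to gains: g_alb = 0.44/3.1 = 0.1419; g_lr = -0.894/3.1 = -0.2884.
Total gain g = -0.1465.

-0.15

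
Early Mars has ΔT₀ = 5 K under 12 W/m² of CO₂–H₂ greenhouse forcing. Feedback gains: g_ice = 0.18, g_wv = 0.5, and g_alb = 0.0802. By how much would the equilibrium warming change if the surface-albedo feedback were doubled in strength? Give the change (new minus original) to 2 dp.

Original: g = 0.7602, ΔT = 5/(1−0.7602) = 20.8507 K.
With doubled surface-albedo: g' = 0.8404, ΔT' = 5/(1−0.8404) = 31.3283 K.
Change = 31.3283 − 20.8507 = 10.48 K.

10.48 K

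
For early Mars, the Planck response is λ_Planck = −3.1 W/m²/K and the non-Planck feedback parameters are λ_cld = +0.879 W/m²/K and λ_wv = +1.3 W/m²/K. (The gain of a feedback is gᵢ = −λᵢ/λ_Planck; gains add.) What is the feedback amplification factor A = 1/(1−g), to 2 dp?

Convert to gains: g_cld = 0.879/3.1 = 0.2835; g_wv = 1.3/3.1 = 0.4194.
Total gain g = 0.7029.
A = 1/(1 − 0.7029) = 3.37.

3.37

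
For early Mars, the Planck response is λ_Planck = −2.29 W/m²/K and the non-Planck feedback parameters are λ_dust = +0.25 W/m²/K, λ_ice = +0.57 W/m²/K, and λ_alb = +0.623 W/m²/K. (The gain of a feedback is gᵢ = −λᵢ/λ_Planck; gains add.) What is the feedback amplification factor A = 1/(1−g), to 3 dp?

2.704

Convert to gains: g_dust = 0.25/2.29 = 0.1092; g_ice = 0.57/2.29 = 0.2489; g_alb = 0.623/2.29 = 0.2721.
Total gain g = 0.6302.
A = 1/(1 − 0.6302) = 2.704.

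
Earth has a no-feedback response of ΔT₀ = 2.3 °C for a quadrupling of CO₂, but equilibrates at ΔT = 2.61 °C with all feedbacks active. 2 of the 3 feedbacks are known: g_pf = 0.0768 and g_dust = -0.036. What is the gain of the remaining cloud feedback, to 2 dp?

0.08

Amplification A = ΔT/ΔT₀ = 2.61/2.3 = 1.135.
Total gain g = 1 − 1/A = 1 − 1/1.135 = 0.1189.
Known gains sum to 0.0768 − 0.036 = 0.0408.
g_cld = 0.1189 − 0.0408 = 0.08.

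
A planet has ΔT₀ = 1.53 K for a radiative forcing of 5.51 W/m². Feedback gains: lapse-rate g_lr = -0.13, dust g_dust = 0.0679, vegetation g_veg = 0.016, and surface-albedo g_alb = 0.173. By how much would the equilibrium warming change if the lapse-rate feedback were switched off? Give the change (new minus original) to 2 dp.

Original: g = 0.1269, ΔT = 1.53/(1−0.1269) = 1.7524 K.
Without lapse-rate: g' = 0.2569, ΔT' = 1.53/(1−0.2569) = 2.0589 K.
Change = 2.0589 − 1.7524 = 0.31 K.

0.31 K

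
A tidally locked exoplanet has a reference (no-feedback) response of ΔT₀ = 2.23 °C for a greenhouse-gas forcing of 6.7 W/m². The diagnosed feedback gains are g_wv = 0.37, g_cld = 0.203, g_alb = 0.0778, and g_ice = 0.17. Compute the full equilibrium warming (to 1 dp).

Total gain g = 0.37 + 0.203 + 0.0778 + 0.17 = 0.8208.
Amplification A = 1/(1 − 0.8208) = 5.58.
ΔT = 2.23 × 5.58 = 12.4 °C.

12.4 °C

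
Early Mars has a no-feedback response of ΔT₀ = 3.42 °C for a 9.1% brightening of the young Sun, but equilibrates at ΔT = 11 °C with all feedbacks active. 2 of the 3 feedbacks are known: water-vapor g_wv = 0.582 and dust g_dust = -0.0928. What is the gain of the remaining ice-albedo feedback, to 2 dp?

Amplification A = ΔT/ΔT₀ = 11/3.42 = 3.216.
Total gain g = 1 − 1/A = 1 − 1/3.216 = 0.6891.
Known gains sum to 0.582 − 0.0928 = 0.4892.
g_ice = 0.6891 − 0.4892 = 0.20.

0.20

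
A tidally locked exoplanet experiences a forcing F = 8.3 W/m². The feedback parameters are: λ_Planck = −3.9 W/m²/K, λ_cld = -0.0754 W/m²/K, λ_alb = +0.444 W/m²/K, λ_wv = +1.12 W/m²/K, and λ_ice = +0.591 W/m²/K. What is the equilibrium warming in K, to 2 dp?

Net feedback parameter λ = (−3.9) + (-0.0754) + (+0.444) + (+1.12) + (+0.591) = -1.8204 W/m²/K.
ΔT = −F/λ = −8.3/(-1.8204) = 4.56 K.

4.56 K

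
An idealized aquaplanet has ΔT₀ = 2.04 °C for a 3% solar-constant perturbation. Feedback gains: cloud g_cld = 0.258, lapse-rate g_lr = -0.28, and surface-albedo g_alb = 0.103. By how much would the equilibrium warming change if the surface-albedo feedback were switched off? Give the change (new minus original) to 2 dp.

Original: g = 0.081, ΔT = 2.04/(1−0.081) = 2.2198 °C.
Without surface-albedo: g' = -0.022, ΔT' = 2.04/(1+0.022) = 1.9961 °C.
Change = 1.9961 − 2.2198 = -0.22 °C.

-0.22 °C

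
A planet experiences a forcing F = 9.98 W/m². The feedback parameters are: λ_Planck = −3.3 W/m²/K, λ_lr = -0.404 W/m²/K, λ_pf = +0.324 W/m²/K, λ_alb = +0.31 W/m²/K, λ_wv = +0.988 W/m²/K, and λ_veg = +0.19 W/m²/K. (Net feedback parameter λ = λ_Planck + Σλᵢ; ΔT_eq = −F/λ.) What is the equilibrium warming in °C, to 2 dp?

Net feedback parameter λ = (−3.3) + (-0.404) + (+0.324) + (+0.31) + (+0.988) + (+0.19) = -1.892 W/m²/K.
ΔT = −F/λ = −9.98/(-1.892) = 5.27 °C.

5.27 °C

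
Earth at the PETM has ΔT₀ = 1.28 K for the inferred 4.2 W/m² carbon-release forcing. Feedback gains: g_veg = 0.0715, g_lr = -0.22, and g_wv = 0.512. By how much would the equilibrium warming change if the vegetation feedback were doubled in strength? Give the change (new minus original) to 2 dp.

0.25 K

Original: g = 0.3635, ΔT = 1.28/(1−0.3635) = 2.0110 K.
With doubled vegetation: g' = 0.435, ΔT' = 1.28/(1−0.435) = 2.2655 K.
Change = 2.2655 − 2.0110 = 0.25 K.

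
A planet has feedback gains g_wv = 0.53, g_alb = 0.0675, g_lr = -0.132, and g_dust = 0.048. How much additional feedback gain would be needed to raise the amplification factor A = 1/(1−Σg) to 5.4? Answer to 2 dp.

0.30

Current total gain = 0.5135.
Target gain for A = 5.4: g* = 1 − 1/5.4 = 0.8148.
Additional gain needed = 0.8148 − 0.5135 = 0.30.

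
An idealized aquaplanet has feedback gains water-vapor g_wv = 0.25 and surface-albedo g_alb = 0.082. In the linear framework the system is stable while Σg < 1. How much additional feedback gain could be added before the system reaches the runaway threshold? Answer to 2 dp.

0.67

Current total gain = 0.25 + 0.082 = 0.332.
Margin to runaway = 1 − 0.332 = 0.67.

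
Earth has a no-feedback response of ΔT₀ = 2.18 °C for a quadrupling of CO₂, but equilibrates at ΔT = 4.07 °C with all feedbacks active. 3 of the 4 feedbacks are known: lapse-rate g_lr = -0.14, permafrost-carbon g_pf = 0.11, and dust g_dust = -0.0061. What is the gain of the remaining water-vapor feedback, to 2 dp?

Amplification A = ΔT/ΔT₀ = 4.07/2.18 = 1.867.
Total gain g = 1 − 1/A = 1 − 1/1.867 = 0.4644.
Known gains sum to -0.14 + 0.11 − 0.0061 = -0.0361.
g_wv = 0.4644 + 0.0361 = 0.50.

0.50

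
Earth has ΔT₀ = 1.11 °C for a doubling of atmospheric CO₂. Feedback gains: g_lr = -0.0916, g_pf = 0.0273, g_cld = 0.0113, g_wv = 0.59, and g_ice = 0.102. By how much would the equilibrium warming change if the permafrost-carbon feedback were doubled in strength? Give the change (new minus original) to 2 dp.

Original: g = 0.639, ΔT = 1.11/(1−0.639) = 3.0748 °C.
With doubled permafrost-carbon: g' = 0.6663, ΔT' = 1.11/(1−0.6663) = 3.3263 °C.
Change = 3.3263 − 3.0748 = 0.25 °C.

0.25 °C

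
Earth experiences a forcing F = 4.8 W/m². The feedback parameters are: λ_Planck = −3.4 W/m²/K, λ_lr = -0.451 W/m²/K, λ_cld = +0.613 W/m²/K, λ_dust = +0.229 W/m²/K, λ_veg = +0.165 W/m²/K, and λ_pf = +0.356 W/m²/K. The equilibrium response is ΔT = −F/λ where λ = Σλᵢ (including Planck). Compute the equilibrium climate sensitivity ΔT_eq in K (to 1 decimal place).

Net feedback parameter λ = (−3.4) + (-0.451) + (+0.613) + (+0.229) + (+0.165) + (+0.356) = -2.488 W/m²/K.
ΔT = −F/λ = −4.8/(-2.488) = 1.9 K.

1.9 K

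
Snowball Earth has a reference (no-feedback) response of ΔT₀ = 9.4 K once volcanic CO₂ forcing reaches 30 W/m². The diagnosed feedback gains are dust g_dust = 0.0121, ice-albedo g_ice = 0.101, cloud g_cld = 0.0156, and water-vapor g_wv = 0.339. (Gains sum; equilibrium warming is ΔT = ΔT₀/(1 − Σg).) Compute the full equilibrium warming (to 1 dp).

Total gain g = 0.0121 + 0.101 + 0.0156 + 0.339 = 0.4677.
Amplification A = 1/(1 − 0.4677) = 1.879.
ΔT = 9.4 × 1.879 = 17.7 K.

17.7 K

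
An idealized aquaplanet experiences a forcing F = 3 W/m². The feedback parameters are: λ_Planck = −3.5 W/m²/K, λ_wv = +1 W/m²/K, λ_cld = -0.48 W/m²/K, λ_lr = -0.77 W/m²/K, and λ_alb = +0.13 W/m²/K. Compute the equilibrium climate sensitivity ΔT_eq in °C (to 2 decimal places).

0.83 °C

Net feedback parameter λ = (−3.5) + (+1) + (-0.48) + (-0.77) + (+0.13) = -3.62 W/m²/K.
ΔT = −F/λ = −3/(-3.62) = 0.83 °C.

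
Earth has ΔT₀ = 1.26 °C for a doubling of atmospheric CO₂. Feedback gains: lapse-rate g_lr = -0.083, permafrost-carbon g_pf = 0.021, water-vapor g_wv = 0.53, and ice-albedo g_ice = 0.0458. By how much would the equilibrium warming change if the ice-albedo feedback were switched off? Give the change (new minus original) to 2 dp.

Original: g = 0.5138, ΔT = 1.26/(1−0.5138) = 2.5915 °C.
Without ice-albedo: g' = 0.468, ΔT' = 1.26/(1−0.468) = 2.3684 °C.
Change = 2.3684 − 2.5915 = -0.22 °C.

-0.22 °C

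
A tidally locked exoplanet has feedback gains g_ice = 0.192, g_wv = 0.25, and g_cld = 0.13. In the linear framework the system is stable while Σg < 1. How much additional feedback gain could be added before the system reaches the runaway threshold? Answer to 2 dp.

0.43

Current total gain = 0.192 + 0.25 + 0.13 = 0.572.
Margin to runaway = 1 − 0.572 = 0.43.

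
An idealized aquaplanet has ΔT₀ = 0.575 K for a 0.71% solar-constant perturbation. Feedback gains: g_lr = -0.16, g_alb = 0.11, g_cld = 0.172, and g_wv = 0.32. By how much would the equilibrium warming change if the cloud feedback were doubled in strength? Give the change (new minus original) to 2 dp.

Original: g = 0.442, ΔT = 0.575/(1−0.442) = 1.0305 K.
With doubled cloud: g' = 0.614, ΔT' = 0.575/(1−0.614) = 1.4896 K.
Change = 1.4896 − 1.0305 = 0.46 K.

0.46 K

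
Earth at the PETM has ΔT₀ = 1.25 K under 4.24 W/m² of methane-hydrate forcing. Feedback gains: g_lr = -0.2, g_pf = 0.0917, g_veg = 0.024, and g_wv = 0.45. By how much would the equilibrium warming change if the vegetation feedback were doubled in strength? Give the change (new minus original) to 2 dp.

Original: g = 0.3657, ΔT = 1.25/(1−0.3657) = 1.9707 K.
With doubled vegetation: g' = 0.3897, ΔT' = 1.25/(1−0.3897) = 2.0482 K.
Change = 2.0482 − 1.9707 = 0.08 K.

0.08 K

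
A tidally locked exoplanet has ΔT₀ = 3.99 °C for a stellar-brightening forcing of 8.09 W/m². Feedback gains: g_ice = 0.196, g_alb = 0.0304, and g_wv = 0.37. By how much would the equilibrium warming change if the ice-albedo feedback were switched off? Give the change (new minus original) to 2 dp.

-3.23 °C

Original: g = 0.5964, ΔT = 3.99/(1−0.5964) = 9.8860 °C.
Without ice-albedo: g' = 0.4004, ΔT' = 3.99/(1−0.4004) = 6.6544 °C.
Change = 6.6544 − 9.8860 = -3.23 °C.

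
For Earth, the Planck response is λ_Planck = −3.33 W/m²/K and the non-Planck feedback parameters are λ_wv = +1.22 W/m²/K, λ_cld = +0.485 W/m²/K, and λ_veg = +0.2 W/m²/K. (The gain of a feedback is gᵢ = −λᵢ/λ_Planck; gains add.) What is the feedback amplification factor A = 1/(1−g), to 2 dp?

Convert to gains: g_wv = 1.22/3.33 = 0.3664; g_cld = 0.485/3.33 = 0.1456; g_veg = 0.2/3.33 = 0.06006.
Total gain g = 0.57206.
A = 1/(1 − 0.57206) = 2.34.

2.34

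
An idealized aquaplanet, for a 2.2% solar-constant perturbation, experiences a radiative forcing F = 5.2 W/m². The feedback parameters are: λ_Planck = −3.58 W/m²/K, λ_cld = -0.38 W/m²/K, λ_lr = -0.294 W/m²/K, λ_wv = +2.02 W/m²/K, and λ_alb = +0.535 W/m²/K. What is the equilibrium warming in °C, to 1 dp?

Net feedback parameter λ = (−3.58) + (-0.38) + (-0.294) + (+2.02) + (+0.535) = -1.699 W/m²/K.
ΔT = −F/λ = −5.2/(-1.699) = 3.1 °C.

3.1 °C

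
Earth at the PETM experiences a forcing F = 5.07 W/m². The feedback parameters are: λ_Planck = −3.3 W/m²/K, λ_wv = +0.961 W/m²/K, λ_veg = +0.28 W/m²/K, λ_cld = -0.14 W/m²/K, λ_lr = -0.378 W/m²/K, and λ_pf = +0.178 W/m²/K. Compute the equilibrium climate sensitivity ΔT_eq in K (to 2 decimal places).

2.11 K

Net feedback parameter λ = (−3.3) + (+0.961) + (+0.28) + (-0.14) + (-0.378) + (+0.178) = -2.399 W/m²/K.
ΔT = −F/λ = −5.07/(-2.399) = 2.11 K.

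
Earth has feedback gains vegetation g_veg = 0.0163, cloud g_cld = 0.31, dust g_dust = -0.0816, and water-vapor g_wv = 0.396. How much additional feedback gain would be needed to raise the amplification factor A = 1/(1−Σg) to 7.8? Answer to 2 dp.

Current total gain = 0.6407.
Target gain for A = 7.8: g* = 1 − 1/7.8 = 0.8718.
Additional gain needed = 0.8718 − 0.6407 = 0.23.

0.23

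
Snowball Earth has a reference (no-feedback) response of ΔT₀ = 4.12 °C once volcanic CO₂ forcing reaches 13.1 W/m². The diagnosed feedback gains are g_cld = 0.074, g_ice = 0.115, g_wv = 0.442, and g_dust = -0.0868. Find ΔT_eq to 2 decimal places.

9.04 °C

Total gain g = 0.074 + 0.115 + 0.442 − 0.0868 = 0.5442.
Amplification A = 1/(1 − 0.5442) = 2.194.
ΔT = 4.12 × 2.194 = 9.04 °C.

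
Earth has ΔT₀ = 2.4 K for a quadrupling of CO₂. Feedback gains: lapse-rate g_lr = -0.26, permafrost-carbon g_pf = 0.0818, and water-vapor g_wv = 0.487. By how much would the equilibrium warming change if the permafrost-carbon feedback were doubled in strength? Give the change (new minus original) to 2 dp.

0.47 K

Original: g = 0.3088, ΔT = 2.4/(1−0.3088) = 3.4722 K.
With doubled permafrost-carbon: g' = 0.3906, ΔT' = 2.4/(1−0.3906) = 3.9383 K.
Change = 3.9383 − 3.4722 = 0.47 K.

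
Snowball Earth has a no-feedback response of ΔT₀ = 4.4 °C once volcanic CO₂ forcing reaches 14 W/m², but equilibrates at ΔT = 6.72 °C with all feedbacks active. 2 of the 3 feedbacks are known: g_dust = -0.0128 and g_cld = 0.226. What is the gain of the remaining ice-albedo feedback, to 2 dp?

Amplification A = ΔT/ΔT₀ = 6.72/4.4 = 1.527.
Total gain g = 1 − 1/A = 1 − 1/1.527 = 0.3451.
Known gains sum to -0.0128 + 0.226 = 0.2132.
g_ice = 0.3451 − 0.2132 = 0.13.

0.13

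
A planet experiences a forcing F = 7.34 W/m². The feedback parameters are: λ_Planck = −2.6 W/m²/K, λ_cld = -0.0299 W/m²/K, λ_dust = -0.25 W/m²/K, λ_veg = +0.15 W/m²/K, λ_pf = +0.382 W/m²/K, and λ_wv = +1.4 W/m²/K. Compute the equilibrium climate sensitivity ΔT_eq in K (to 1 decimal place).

Net feedback parameter λ = (−2.6) + (-0.0299) + (-0.25) + (+0.15) + (+0.382) + (+1.4) = -0.9479 W/m²/K.
ΔT = −F/λ = −7.34/(-0.9479) = 7.7 K.

7.7 K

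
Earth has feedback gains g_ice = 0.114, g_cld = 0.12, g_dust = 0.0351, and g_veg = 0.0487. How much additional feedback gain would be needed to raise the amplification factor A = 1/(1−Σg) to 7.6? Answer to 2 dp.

0.55

Current total gain = 0.3178.
Target gain for A = 7.6: g* = 1 − 1/7.6 = 0.8684.
Additional gain needed = 0.8684 − 0.3178 = 0.55.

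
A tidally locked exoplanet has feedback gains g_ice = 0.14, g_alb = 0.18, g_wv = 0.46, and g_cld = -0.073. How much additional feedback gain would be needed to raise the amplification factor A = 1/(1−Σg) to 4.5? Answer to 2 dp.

Current total gain = 0.707.
Target gain for A = 4.5: g* = 1 − 1/4.5 = 0.7778.
Additional gain needed = 0.7778 − 0.707 = 0.07.

0.07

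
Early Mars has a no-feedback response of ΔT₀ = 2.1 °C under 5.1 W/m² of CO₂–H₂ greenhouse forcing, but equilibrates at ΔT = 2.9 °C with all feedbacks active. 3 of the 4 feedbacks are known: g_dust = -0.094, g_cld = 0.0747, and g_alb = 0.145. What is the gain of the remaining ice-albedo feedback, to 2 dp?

0.15

Amplification A = ΔT/ΔT₀ = 2.9/2.1 = 1.381.
Total gain g = 1 − 1/A = 1 − 1/1.381 = 0.2759.
Known gains sum to -0.094 + 0.0747 + 0.145 = 0.1257.
g_ice = 0.2759 − 0.1257 = 0.15.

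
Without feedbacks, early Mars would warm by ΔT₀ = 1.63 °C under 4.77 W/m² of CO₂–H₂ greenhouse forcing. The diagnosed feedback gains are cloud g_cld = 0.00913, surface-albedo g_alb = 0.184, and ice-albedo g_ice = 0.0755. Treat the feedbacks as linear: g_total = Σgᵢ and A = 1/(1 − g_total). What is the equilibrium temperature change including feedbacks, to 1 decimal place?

Total gain g = 0.00913 + 0.184 + 0.0755 = 0.26863.
Amplification A = 1/(1 − 0.26863) = 1.367.
ΔT = 1.63 × 1.367 = 2.2 °C.

2.2 °C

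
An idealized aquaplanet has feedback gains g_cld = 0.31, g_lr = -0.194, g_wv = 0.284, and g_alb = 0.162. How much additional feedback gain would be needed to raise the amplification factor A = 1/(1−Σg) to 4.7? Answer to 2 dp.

Current total gain = 0.562.
Target gain for A = 4.7: g* = 1 − 1/4.7 = 0.7872.
Additional gain needed = 0.7872 − 0.562 = 0.23.

0.23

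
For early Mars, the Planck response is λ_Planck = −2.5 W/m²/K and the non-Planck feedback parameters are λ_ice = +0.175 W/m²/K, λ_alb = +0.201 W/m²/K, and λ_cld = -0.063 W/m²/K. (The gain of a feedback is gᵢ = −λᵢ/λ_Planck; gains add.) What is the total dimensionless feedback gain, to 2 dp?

Convert to gains: g_ice = 0.175/2.5 = 0.07; g_alb = 0.201/2.5 = 0.0804; g_cld = -0.063/2.5 = -0.0252.
Total gain g = 0.1252.

0.13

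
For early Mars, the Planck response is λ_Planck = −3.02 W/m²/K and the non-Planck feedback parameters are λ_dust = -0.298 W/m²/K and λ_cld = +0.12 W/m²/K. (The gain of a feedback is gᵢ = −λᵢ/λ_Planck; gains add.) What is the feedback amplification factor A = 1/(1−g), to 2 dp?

0.94

Convert to gains: g_dust = -0.298/3.02 = -0.09868; g_cld = 0.12/3.02 = 0.03974.
Total gain g = -0.05894.
A = 1/(1 + 0.05894) = 0.94.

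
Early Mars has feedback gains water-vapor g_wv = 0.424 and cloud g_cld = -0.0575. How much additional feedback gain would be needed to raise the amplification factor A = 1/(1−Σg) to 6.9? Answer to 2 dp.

0.49

Current total gain = 0.3665.
Target gain for A = 6.9: g* = 1 − 1/6.9 = 0.8551.
Additional gain needed = 0.8551 − 0.3665 = 0.49.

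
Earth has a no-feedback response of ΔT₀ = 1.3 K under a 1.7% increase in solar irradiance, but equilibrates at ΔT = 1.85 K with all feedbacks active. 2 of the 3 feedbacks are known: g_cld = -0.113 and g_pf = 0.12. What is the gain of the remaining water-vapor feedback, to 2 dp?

Amplification A = ΔT/ΔT₀ = 1.85/1.3 = 1.423.
Total gain g = 1 − 1/A = 1 − 1/1.423 = 0.2973.
Known gains sum to -0.113 + 0.12 = 0.007.
g_wv = 0.2973 − 0.007 = 0.29.

0.29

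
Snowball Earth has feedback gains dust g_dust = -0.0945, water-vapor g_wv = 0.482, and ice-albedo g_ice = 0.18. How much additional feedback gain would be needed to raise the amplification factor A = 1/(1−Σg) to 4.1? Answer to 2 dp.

Current total gain = 0.5675.
Target gain for A = 4.1: g* = 1 − 1/4.1 = 0.7561.
Additional gain needed = 0.7561 − 0.5675 = 0.19.

0.19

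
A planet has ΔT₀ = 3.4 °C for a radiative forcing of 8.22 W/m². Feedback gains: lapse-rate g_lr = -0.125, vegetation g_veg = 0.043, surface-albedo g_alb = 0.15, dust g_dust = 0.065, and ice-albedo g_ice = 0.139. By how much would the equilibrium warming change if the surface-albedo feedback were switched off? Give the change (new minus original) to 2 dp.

Original: g = 0.272, ΔT = 3.4/(1−0.272) = 4.6703 °C.
Without surface-albedo: g' = 0.122, ΔT' = 3.4/(1−0.122) = 3.8724 °C.
Change = 3.8724 − 4.6703 = -0.80 °C.

-0.80 °C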